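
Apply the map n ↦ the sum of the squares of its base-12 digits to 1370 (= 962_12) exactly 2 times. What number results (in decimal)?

1370 = (9,6,2)_12 → 9² + 6² + 2² = 81 + 36 + 4 = 121
121 = (10,1)_12 → 10² + 1² = 100 + 1 = 101

101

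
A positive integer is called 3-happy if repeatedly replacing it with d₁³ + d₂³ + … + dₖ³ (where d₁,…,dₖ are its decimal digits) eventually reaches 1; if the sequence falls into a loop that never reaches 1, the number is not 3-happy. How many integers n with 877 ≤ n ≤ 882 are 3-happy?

877: 877 → 1198 → 1243 → 100 → 1  — 3-happy
878: 878 → 1367 → 587 → 980 → 1241 → 74 → 407 → 407  — not 3-happy
879: 879 → 1584 → 702 → 351 → 153 → 153  — not 3-happy
880: 880 → 1024 → 73 → 370 → 370  — not 3-happy
881: 881 → 1025 → 134 → 92 → 737 → 713 → 371 → 371  — not 3-happy
882: 882 → 1032 → 36 → 243 → 99 → 1458 → 702 → 351 → 153 → 153  — not 3-happy
3-happy: 877

1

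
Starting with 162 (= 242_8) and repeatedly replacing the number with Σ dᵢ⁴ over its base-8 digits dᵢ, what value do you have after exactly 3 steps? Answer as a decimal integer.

1

162 = (2,4,2)_8 → 2⁴ + 4⁴ + 2⁴ = 288
288 = (4,4,0)_8 → 4⁴ + 4⁴ + 0⁴ = 512
512 = (1,0,0,0)_8 → 1⁴ + 0⁴ + 0⁴ + 0⁴ = 1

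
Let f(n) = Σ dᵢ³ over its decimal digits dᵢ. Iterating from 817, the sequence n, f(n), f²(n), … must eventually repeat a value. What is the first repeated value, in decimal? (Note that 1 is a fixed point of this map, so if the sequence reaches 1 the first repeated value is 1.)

817 → 8³ + 1³ + 7³ = 512 + 1 + 343 = 856
856 → 8³ + 5³ + 6³ = 512 + 125 + 216 = 853
853 → 8³ + 5³ + 3³ = 512 + 125 + 27 = 664
664 → 6³ + 6³ + 4³ = 216 + 216 + 64 = 496
496 → 4³ + 9³ + 6³ = 64 + 729 + 216 = 1009
1009 → 1³ + 0³ + 0³ + 9³ = 1 + 0 + 0 + 729 = 730
730 → 7³ + 3³ + 0³ = 343 + 27 + 0 = 370
370 → 3³ + 7³ + 0³ = 27 + 343 + 0 = 370  — 370 already appeared earlier.

370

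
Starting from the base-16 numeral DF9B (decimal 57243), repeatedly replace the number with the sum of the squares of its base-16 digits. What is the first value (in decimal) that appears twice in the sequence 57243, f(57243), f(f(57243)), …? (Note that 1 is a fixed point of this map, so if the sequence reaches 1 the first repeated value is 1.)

169

57243 = (13,15,9,11)_16 → 13² + 15² + 9² + 11² = 169 + 225 + 81 + 121 = 596
596 = (2,5,4)_16 → 2² + 5² + 4² = 4 + 25 + 16 = 45
45 = (2,13)_16 → 2² + 13² = 4 + 169 = 173
173 = (10,13)_16 → 10² + 13² = 100 + 169 = 269
269 = (1,0,13)_16 → 1² + 0² + 13² = 1 + 0 + 169 = 170
170 = (10,10)_16 → 10² + 10² = 100 + 100 = 200
200 = (12,8)_16 → 12² + 8² = 144 + 64 = 208
208 = (13,0)_16 → 13² + 0² = 169 + 0 = 169
169 = (10,9)_16 → 10² + 9² = 100 + 81 = 181
181 = (11,5)_16 → 11² + 5² = 121 + 25 = 146
146 = (9,2)_16 → 9² + 2² = 81 + 4 = 85
85 = (5,5)_16 → 5² + 5² = 25 + 25 = 50
50 = (3,2)_16 → 3² + 2² = 9 + 4 = 13
13 = (13)_16 → 13² = 169  — 169 already appeared earlier.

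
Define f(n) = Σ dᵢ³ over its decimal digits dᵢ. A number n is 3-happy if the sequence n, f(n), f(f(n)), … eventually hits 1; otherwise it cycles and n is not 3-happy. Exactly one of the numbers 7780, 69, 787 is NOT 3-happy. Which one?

69

7780: 7780 → 1198 → 1243 → 100 → 1  — reaches 1 (3-happy)
69: 69 → 945 → 918 → 1242 → 81 → 513 → 153 → 153  — repeats 153 (not 3-happy)
787: 787 → 1198 → 1243 → 100 → 1  — reaches 1 (3-happy)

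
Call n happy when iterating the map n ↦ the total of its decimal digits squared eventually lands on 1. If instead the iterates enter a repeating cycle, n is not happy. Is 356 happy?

happy

356 → 3² + 5² + 6² = 9 + 25 + 36 = 70
70 → 7² + 0² = 49 + 0 = 49
49 → 4² + 9² = 16 + 81 = 97
97 → 9² + 7² = 81 + 49 = 130
130 → 1² + 3² + 0² = 1 + 9 + 0 = 10
10 → 1² + 0² = 1 + 0 = 1  — reached 1.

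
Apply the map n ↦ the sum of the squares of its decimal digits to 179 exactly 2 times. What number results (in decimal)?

11

179 → 1² + 7² + 9² = 1 + 49 + 81 = 131
131 → 1² + 3² + 1² = 1 + 9 + 1 = 11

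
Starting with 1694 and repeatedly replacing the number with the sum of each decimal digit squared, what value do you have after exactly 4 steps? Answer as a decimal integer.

16

1694 → 1² + 6² + 9² + 4² = 1 + 36 + 81 + 16 = 134
134 → 1² + 3² + 4² = 1 + 9 + 16 = 26
26 → 2² + 6² = 4 + 36 = 40
40 → 4² + 0² = 16 + 0 = 16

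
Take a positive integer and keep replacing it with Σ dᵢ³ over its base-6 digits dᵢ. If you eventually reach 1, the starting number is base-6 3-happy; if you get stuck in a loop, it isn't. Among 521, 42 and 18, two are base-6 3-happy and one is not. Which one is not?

42

521: 521 → 149 → 189 → 153 → 92 → 43 → 3 → 27 → 91 → 36 → 1  — reaches 1 (base-6 3-happy)
42: 42 → 2 → 8 → 9 → 28 → 128 → 62 → 73 → 9  — repeats 9 (not base-6 3-happy)
18: 18 → 27 → 91 → 36 → 1  — reaches 1 (base-6 3-happy)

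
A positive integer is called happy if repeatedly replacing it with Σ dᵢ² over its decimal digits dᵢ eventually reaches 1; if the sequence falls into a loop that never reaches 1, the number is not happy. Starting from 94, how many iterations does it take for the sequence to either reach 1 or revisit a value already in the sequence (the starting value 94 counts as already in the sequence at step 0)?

4

94 → 97
97 → 130
130 → 10
10 → 1  — reached 1.
That took 4 steps.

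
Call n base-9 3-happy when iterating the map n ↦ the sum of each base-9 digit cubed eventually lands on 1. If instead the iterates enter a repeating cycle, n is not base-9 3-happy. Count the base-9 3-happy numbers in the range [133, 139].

133: 133 → 469 → 469  (repeats 469)
134: 134 → 638 → 1198 → 470 → 476 → 980 → 540 → 432 → 152 → 856 → 128 → 134  (repeats 134)
135: 135 → 217 → 225 → 351 → 91 → 3 → 27 → 27  (repeats 27)
136: 136 → 218 → 232 → 694 → 638 → 1198 → 470 → 476 → 980 → 540 → 432 → 152 → 856 → 128 → 134 → 638  (repeats 638)
137: 137 → 225 → 351 → 91 → 3 → 27 → 27  (repeats 27)
138: 138 → 244 → 28 → 28  (repeats 28)
139: 139 → 281 → 99 → 9 → 1  (reaches 1)
base-9 3-happy: 139

1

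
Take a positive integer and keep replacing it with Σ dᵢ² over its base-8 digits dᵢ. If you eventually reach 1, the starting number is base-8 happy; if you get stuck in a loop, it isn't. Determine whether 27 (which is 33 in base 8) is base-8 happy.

27 = (3,3)_8 → 3² + 3² = 18
18 = (2,2)_8 → 2² + 2² = 8
8 = (1,0)_8 → 1² + 0² = 1  — reached 1.

base-8 happy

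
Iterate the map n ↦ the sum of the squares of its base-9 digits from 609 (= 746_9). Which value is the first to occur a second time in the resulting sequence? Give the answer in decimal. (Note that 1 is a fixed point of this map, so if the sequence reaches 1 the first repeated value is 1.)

1

609 = (7,4,6)_9 → 7² + 4² + 6² = 49 + 16 + 36 = 101
101 = (1,2,2)_9 → 1² + 2² + 2² = 1 + 4 + 4 = 9
9 = (1,0)_9 → 1² + 0² = 1 + 0 = 1  — reached the fixed point 1.
1 → 1, so 1 is the first repeated value.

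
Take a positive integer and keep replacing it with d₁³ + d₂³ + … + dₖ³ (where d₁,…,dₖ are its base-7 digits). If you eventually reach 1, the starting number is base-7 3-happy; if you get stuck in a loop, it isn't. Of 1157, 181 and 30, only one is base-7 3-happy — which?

1157: 1157 → 107 → 17 → 35 → 125 → 251 → 341 → 557 → 137 → 197 → 65 → 17  — repeats 17 (not base-7 3-happy)
181: 181 → 307 → 433 → 343 → 1  — reaches 1 (base-7 3-happy)
30: 30 → 72 → 36 → 126 → 72  — repeats 72 (not base-7 3-happy)

181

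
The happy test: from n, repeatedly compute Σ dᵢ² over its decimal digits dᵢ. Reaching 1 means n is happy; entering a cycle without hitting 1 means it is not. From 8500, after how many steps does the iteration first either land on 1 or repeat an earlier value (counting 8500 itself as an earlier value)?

8500 → 8² + 5² + 0² + 0² = 64 + 25 + 0 + 0 = 89
89 → 8² + 9² = 64 + 81 = 145
145 → 1² + 4² + 5² = 1 + 16 + 25 = 42
42 → 4² + 2² = 16 + 4 = 20
20 → 2² + 0² = 4 + 0 = 4
4 → 4² = 16
16 → 1² + 6² = 1 + 36 = 37
37 → 3² + 7² = 9 + 49 = 58
58 → 5² + 8² = 25 + 64 = 89  — 89 repeats.
That took 9 steps.

9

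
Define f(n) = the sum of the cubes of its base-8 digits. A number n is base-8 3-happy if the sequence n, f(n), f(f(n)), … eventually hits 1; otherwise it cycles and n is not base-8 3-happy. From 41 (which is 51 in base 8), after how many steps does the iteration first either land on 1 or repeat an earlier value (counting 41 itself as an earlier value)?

41 = (5,1)_8 → 5³ + 1³ = 125 + 1 = 126
126 = (1,7,6)_8 → 1³ + 7³ + 6³ = 1 + 343 + 216 = 560
560 = (1,0,6,0)_8 → 1³ + 0³ + 6³ + 0³ = 1 + 0 + 216 + 0 = 217
217 = (3,3,1)_8 → 3³ + 3³ + 1³ = 27 + 27 + 1 = 55
55 = (6,7)_8 → 6³ + 7³ = 216 + 343 = 559
559 = (1,0,5,7)_8 → 1³ + 0³ + 5³ + 7³ = 1 + 0 + 125 + 343 = 469
469 = (7,2,5)_8 → 7³ + 2³ + 5³ = 343 + 8 + 125 = 476
476 = (7,3,4)_8 → 7³ + 3³ + 4³ = 343 + 27 + 64 = 434
434 = (6,6,2)_8 → 6³ + 6³ + 2³ = 216 + 216 + 8 = 440
440 = (6,7,0)_8 → 6³ + 7³ + 0³ = 216 + 343 + 0 = 559  — 559 repeats.
That took 10 steps.

10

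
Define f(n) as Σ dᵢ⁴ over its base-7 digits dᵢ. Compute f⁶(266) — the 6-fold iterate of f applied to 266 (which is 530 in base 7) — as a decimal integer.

266 = (5,3,0)_7 → 5⁴ + 3⁴ + 0⁴ = 706
706 = (2,0,2,6)_7 → 2⁴ + 0⁴ + 2⁴ + 6⁴ = 1328
1328 = (3,6,0,5)_7 → 3⁴ + 6⁴ + 0⁴ + 5⁴ = 2002
2002 = (5,5,6,0)_7 → 5⁴ + 5⁴ + 6⁴ + 0⁴ = 2546
2546 = (1,0,2,6,5)_7 → 1⁴ + 0⁴ + 2⁴ + 6⁴ + 5⁴ = 1938
1938 = (5,4,3,6)_7 → 5⁴ + 4⁴ + 3⁴ + 6⁴ = 2258

2258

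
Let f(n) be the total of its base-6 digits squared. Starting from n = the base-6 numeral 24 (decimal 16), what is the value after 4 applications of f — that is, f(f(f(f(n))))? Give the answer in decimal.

16 = (2,4)_6 → 2² + 4² = 20
20 = (3,2)_6 → 3² + 2² = 13
13 = (2,1)_6 → 2² + 1² = 5
5 = (5)_6 → 5² = 25

25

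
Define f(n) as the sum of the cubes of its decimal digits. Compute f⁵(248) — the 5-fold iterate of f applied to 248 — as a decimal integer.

251

248 → 2³ + 4³ + 8³ = 584
584 → 5³ + 8³ + 4³ = 701
701 → 7³ + 0³ + 1³ = 344
344 → 3³ + 4³ + 4³ = 155
155 → 1³ + 5³ + 5³ = 251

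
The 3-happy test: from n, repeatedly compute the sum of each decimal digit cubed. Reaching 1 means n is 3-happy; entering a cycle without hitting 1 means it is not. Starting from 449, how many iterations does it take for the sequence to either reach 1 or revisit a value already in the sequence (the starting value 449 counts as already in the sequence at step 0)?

6

449 → 4³ + 4³ + 9³ = 64 + 64 + 729 = 857
857 → 8³ + 5³ + 7³ = 512 + 125 + 343 = 980
980 → 9³ + 8³ + 0³ = 729 + 512 + 0 = 1241
1241 → 1³ + 2³ + 4³ + 1³ = 1 + 8 + 64 + 1 = 74
74 → 7³ + 4³ = 343 + 64 = 407
407 → 4³ + 0³ + 7³ = 64 + 0 + 343 = 407  — 407 repeats.
That took 6 steps.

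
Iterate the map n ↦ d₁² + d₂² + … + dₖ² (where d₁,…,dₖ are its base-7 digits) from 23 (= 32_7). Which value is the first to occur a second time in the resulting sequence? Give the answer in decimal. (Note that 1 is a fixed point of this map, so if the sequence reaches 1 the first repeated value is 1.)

13

23 = (3,2)_7 → 13
13 = (1,6)_7 → 37
37 = (5,2)_7 → 29
29 = (4,1)_7 → 17
17 = (2,3)_7 → 13  — 13 already appeared earlier.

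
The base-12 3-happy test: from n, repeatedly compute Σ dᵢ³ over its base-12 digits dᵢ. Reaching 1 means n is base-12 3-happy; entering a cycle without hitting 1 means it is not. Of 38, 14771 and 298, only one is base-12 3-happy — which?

38: 38 → 35 → 1339 → 1099 → 1029 → 1073 → 593 → 190 → 1028 → 856 → 1520 → 1728 → 1  — reaches 1 (base-12 3-happy)
14771: 14771 → 2275 → 1100 → 1198 → 1539 → 1539  — repeats 1539 (not base-12 3-happy)
298: 298 → 1008 → 343 → 415 → 1351 → 1136 → 1855 → 1344 → 793 → 342 → 288 → 8 → 512 → 755 → 1464 → 1008  — repeats 1008 (not base-12 3-happy)

38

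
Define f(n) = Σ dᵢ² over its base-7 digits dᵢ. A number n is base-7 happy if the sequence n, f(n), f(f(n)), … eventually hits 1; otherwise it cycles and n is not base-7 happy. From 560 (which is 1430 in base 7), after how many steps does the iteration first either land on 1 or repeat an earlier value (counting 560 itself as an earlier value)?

560 = (1,4,3,0)_7 → 1² + 4² + 3² + 0² = 26
26 = (3,5)_7 → 3² + 5² = 34
34 = (4,6)_7 → 4² + 6² = 52
52 = (1,0,3)_7 → 1² + 0² + 3² = 10
10 = (1,3)_7 → 1² + 3² = 10  — 10 repeats.
That took 5 steps.

5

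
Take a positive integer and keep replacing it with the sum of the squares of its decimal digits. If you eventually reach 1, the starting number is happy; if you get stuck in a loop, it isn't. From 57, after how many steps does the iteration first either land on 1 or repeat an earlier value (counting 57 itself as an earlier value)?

57 → 5² + 7² = 74
74 → 7² + 4² = 65
65 → 6² + 5² = 61
61 → 6² + 1² = 37
37 → 3² + 7² = 58
58 → 5² + 8² = 89
89 → 8² + 9² = 145
145 → 1² + 4² + 5² = 42
42 → 4² + 2² = 20
20 → 2² + 0² = 4
4 → 4² = 16
16 → 1² + 6² = 37  — 37 repeats.
That took 12 steps.

12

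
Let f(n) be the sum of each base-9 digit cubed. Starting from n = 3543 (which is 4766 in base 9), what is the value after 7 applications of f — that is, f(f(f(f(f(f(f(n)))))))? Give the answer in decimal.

27

3543 = (4,7,6,6)_9 → 4³ + 7³ + 6³ + 6³ = 839
839 = (1,1,3,2)_9 → 1³ + 1³ + 3³ + 2³ = 37
37 = (4,1)_9 → 4³ + 1³ = 65
65 = (7,2)_9 → 7³ + 2³ = 351
351 = (4,3,0)_9 → 4³ + 3³ + 0³ = 91
91 = (1,1,1)_9 → 1³ + 1³ + 1³ = 3
3 = (3)_9 → 3³ = 27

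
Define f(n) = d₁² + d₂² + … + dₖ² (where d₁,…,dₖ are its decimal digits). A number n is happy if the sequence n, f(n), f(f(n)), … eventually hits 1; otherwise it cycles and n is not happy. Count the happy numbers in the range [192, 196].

2

192: 192 → 86 → 100 → 1  (reaches 1)
193: 193 → 91 → 82 → 68 → 100 → 1  (reaches 1)
194: 194 → 98 → 145 → 42 → 20 → 4 → 16 → 37 → 58 → 89 → 145  (repeats 145)
195: 195 → 107 → 50 → 25 → 29 → 85 → 89 → 145 → 42 → 20 → 4 → 16 → 37 → 58 → 89  (repeats 89)
196: 196 → 118 → 66 → 72 → 53 → 34 → 25 → 29 → 85 → 89 → 145 → 42 → 20 → 4 → 16 → 37 → 58 → 89  (repeats 89)
happy: 192, 193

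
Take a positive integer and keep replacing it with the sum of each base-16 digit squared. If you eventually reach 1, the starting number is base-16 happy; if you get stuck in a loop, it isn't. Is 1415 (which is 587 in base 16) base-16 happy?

base-16 happy

1415 = (5,8,7)_16 → 138
138 = (8,10)_16 → 164
164 = (10,4)_16 → 116
116 = (7,4)_16 → 65
65 = (4,1)_16 → 17
17 = (1,1)_16 → 2
2 = (2)_16 → 4
4 = (4)_16 → 16
16 = (1,0)_16 → 1  — reached 1.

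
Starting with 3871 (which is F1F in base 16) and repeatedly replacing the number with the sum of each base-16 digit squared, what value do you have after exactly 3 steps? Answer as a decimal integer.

3871 = (15,1,15)_16 → 15² + 1² + 15² = 225 + 1 + 225 = 451
451 = (1,12,3)_16 → 1² + 12² + 3² = 1 + 144 + 9 = 154
154 = (9,10)_16 → 9² + 10² = 81 + 100 = 181

181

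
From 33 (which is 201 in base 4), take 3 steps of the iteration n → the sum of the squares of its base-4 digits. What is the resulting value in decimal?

33 = (2,0,1)_4 → 5
5 = (1,1)_4 → 2
2 = (2)_4 → 4

4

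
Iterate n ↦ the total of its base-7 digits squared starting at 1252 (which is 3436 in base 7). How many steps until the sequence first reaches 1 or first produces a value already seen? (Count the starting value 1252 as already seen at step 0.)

1252 = (3,4,3,6)_7 → 3² + 4² + 3² + 6² = 70
70 = (1,3,0)_7 → 1² + 3² + 0² = 10
10 = (1,3)_7 → 1² + 3² = 10  — 10 repeats.
That took 3 steps.

3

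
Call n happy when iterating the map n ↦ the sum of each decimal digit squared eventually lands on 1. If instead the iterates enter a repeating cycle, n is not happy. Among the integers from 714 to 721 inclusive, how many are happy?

1

714: 714 → 66 → 72 → 53 → 34 → 25 → 29 → 85 → 89 → 145 → 42 → 20 → 4 → 16 → 37 → 58 → 89  (repeats 89)
715: 715 → 75 → 74 → 65 → 61 → 37 → 58 → 89 → 145 → 42 → 20 → 4 → 16 → 37  (repeats 37)
716: 716 → 86 → 100 → 1  (reaches 1)
717: 717 → 99 → 162 → 41 → 17 → 50 → 25 → 29 → 85 → 89 → 145 → 42 → 20 → 4 → 16 → 37 → 58 → 89  (repeats 89)
718: 718 → 114 → 18 → 65 → 61 → 37 → 58 → 89 → 145 → 42 → 20 → 4 → 16 → 37  (repeats 37)
719: 719 → 131 → 11 → 2 → 4 → 16 → 37 → 58 → 89 → 145 → 42 → 20 → 4  (repeats 4)
720: 720 → 53 → 34 → 25 → 29 → 85 → 89 → 145 → 42 → 20 → 4 → 16 → 37 → 58 → 89  (repeats 89)
721: 721 → 54 → 41 → 17 → 50 → 25 → 29 → 85 → 89 → 145 → 42 → 20 → 4 → 16 → 37 → 58 → 89  (repeats 89)
happy: 716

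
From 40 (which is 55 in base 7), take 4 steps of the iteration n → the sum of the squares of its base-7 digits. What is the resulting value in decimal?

40 = (5,5)_7 → 5² + 5² = 50
50 = (1,0,1)_7 → 1² + 0² + 1² = 2
2 = (2)_7 → 2² = 4
4 = (4)_7 → 4² = 16

16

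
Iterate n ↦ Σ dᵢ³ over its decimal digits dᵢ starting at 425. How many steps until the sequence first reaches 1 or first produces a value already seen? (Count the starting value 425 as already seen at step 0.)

4

425 → 4³ + 2³ + 5³ = 64 + 8 + 125 = 197
197 → 1³ + 9³ + 7³ = 1 + 729 + 343 = 1073
1073 → 1³ + 0³ + 7³ + 3³ = 1 + 0 + 343 + 27 = 371
371 → 3³ + 7³ + 1³ = 27 + 343 + 1 = 371  — 371 repeats.
That took 4 steps.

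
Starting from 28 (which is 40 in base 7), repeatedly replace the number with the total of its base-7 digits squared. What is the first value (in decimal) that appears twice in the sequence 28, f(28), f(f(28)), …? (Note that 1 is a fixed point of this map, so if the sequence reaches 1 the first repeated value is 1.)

16

28 = (4,0)_7 → 4² + 0² = 16 + 0 = 16
16 = (2,2)_7 → 2² + 2² = 4 + 4 = 8
8 = (1,1)_7 → 1² + 1² = 1 + 1 = 2
2 = (2)_7 → 2² = 4
4 = (4)_7 → 4² = 16  — 16 already appeared earlier.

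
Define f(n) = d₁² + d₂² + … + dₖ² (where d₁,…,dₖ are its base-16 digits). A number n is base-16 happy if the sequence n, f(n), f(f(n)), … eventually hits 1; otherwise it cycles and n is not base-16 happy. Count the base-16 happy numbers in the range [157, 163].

1

157: 157 → 250 → 325 → 42 → 104 → 100 → 52 → 25 → 82 → 29 → 170 → 200 → 208 → 169 → 181 → 146 → 85 → 50 → 13 → 169  (repeats 169)
158: 158 → 277 → 27 → 122 → 149 → 106 → 136 → 128 → 64 → 16 → 1  (reaches 1)
159: 159 → 306 → 14 → 196 → 160 → 100 → 52 → 25 → 82 → 29 → 170 → 200 → 208 → 169 → 181 → 146 → 85 → 50 → 13 → 169  (repeats 169)
160: 160 → 100 → 52 → 25 → 82 → 29 → 170 → 200 → 208 → 169 → 181 → 146 → 85 → 50 → 13 → 169  (repeats 169)
161: 161 → 101 → 61 → 178 → 125 → 218 → 269 → 170 → 200 → 208 → 169 → 181 → 146 → 85 → 50 → 13 → 169  (repeats 169)
162: 162 → 104 → 100 → 52 → 25 → 82 → 29 → 170 → 200 → 208 → 169 → 181 → 146 → 85 → 50 → 13 → 169  (repeats 169)
163: 163 → 109 → 205 → 313 → 91 → 146 → 85 → 50 → 13 → 169 → 181 → 146  (repeats 146)
base-16 happy: 158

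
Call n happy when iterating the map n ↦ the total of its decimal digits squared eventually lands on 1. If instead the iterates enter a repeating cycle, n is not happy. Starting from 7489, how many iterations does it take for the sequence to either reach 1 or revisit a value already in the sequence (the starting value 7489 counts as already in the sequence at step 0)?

7489 → 7² + 4² + 8² + 9² = 210
210 → 2² + 1² + 0² = 5
5 → 5² = 25
25 → 2² + 5² = 29
29 → 2² + 9² = 85
85 → 8² + 5² = 89
89 → 8² + 9² = 145
145 → 1² + 4² + 5² = 42
42 → 4² + 2² = 20
20 → 2² + 0² = 4
4 → 4² = 16
16 → 1² + 6² = 37
37 → 3² + 7² = 58
58 → 5² + 8² = 89  — 89 repeats.
That took 14 steps.

14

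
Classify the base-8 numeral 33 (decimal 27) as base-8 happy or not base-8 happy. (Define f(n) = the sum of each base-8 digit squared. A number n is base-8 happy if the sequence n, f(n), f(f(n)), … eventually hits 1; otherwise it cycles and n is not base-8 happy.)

27 = (3,3)_8 → 3² + 3² = 18
18 = (2,2)_8 → 2² + 2² = 8
8 = (1,0)_8 → 1² + 0² = 1  — reached 1.

base-8 happy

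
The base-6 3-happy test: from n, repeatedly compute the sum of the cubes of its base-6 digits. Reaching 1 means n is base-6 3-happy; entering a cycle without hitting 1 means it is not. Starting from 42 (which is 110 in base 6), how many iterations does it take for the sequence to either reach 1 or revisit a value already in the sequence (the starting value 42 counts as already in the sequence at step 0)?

42 = (1,1,0)_6 → 2
2 = (2)_6 → 8
8 = (1,2)_6 → 9
9 = (1,3)_6 → 28
28 = (4,4)_6 → 128
128 = (3,3,2)_6 → 62
62 = (1,4,2)_6 → 73
73 = (2,0,1)_6 → 9  — 9 repeats.
That took 8 steps.

8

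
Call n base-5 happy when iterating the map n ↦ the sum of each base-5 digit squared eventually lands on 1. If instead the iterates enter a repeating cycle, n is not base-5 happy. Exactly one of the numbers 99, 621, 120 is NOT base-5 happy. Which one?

99: 99 → 41 → 11 → 5 → 1  — reaches 1 (base-5 happy)
621: 621 → 49 → 33 → 11 → 5 → 1  — reaches 1 (base-5 happy)
120: 120 → 32 → 6 → 2 → 4 → 16 → 10 → 4  — repeats 4 (not base-5 happy)

120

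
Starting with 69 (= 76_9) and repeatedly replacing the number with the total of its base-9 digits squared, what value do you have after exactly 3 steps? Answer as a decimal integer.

69 = (7,6)_9 → 7² + 6² = 49 + 36 = 85
85 = (1,0,4)_9 → 1² + 0² + 4² = 1 + 0 + 16 = 17
17 = (1,8)_9 → 1² + 8² = 1 + 64 = 65

65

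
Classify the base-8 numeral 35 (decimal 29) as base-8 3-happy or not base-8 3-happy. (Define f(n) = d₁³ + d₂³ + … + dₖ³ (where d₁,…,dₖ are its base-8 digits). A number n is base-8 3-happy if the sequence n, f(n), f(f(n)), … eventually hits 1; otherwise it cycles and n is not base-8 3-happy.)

not base-8 3-happy

29 = (3,5)_8 → 3³ + 5³ = 152
152 = (2,3,0)_8 → 2³ + 3³ + 0³ = 35
35 = (4,3)_8 → 4³ + 3³ = 91
91 = (1,3,3)_8 → 1³ + 3³ + 3³ = 55
55 = (6,7)_8 → 6³ + 7³ = 559
559 = (1,0,5,7)_8 → 1³ + 0³ + 5³ + 7³ = 469
469 = (7,2,5)_8 → 7³ + 2³ + 5³ = 476
476 = (7,3,4)_8 → 7³ + 3³ + 4³ = 434
434 = (6,6,2)_8 → 6³ + 6³ + 2³ = 440
440 = (6,7,0)_8 → 6³ + 7³ + 0³ = 559  — 559 already seen; the sequence cycles without reaching 1.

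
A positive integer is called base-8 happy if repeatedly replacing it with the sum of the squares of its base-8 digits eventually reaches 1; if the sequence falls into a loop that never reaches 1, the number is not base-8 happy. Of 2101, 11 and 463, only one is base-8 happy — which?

2101

2101: 2101 → 77 → 27 → 18 → 8 → 1  — reaches 1 (base-8 happy)
11: 11 → 10 → 5 → 25 → 10  — repeats 10 (not base-8 happy)
463: 463 → 99 → 26 → 13 → 26  — repeats 26 (not base-8 happy)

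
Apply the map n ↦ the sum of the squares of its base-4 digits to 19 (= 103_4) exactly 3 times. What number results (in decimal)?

4

19 = (1,0,3)_4 → 1² + 0² + 3² = 1 + 0 + 9 = 10
10 = (2,2)_4 → 2² + 2² = 4 + 4 = 8
8 = (2,0)_4 → 2² + 0² = 4 + 0 = 4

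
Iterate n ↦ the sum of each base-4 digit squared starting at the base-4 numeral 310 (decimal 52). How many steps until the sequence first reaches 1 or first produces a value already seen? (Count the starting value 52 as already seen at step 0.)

52 = (3,1,0)_4 → 10
10 = (2,2)_4 → 8
8 = (2,0)_4 → 4
4 = (1,0)_4 → 1  — reached 1.
That took 4 steps.

4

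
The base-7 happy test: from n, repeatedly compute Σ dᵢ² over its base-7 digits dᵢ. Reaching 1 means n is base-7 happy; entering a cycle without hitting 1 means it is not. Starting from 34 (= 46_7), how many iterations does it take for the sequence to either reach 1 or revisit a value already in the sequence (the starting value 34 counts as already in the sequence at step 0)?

3

34 = (4,6)_7 → 52
52 = (1,0,3)_7 → 10
10 = (1,3)_7 → 10  — 10 repeats.
That took 3 steps.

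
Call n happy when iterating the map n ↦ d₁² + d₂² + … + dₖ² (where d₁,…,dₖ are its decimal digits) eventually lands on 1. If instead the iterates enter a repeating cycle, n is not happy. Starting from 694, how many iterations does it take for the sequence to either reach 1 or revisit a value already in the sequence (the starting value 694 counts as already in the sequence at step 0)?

6

694 → 6² + 9² + 4² = 133
133 → 1² + 3² + 3² = 19
19 → 1² + 9² = 82
82 → 8² + 2² = 68
68 → 6² + 8² = 100
100 → 1² + 0² + 0² = 1  — reached 1.
That took 6 steps.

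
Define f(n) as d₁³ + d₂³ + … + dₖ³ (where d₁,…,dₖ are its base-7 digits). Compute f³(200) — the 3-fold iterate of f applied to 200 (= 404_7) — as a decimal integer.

200 = (4,0,4)_7 → 4³ + 0³ + 4³ = 64 + 0 + 64 = 128
128 = (2,4,2)_7 → 2³ + 4³ + 2³ = 8 + 64 + 8 = 80
80 = (1,4,3)_7 → 1³ + 4³ + 3³ = 1 + 64 + 27 = 92

92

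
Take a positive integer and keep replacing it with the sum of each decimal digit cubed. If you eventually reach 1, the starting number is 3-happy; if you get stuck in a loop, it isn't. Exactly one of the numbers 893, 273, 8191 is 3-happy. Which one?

893: 893 → 1268 → 737 → 713 → 371 → 371  — repeats 371 (not 3-happy)
273: 273 → 378 → 882 → 1032 → 36 → 243 → 99 → 1458 → 702 → 351 → 153 → 153  — repeats 153 (not 3-happy)
8191: 8191 → 1243 → 100 → 1  — reaches 1 (3-happy)

8191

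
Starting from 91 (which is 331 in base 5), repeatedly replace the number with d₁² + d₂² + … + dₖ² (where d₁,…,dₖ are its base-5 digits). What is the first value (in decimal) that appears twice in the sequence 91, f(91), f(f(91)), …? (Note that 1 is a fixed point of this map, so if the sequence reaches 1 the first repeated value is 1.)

1

91 = (3,3,1)_5 → 19
19 = (3,4)_5 → 25
25 = (1,0,0)_5 → 1  — reached the fixed point 1.
1 → 1, so 1 is the first repeated value.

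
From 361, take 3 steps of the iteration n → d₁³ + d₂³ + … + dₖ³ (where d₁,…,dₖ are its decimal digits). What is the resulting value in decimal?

361 → 3³ + 6³ + 1³ = 27 + 216 + 1 = 244
244 → 2³ + 4³ + 4³ = 8 + 64 + 64 = 136
136 → 1³ + 3³ + 6³ = 1 + 27 + 216 = 244

244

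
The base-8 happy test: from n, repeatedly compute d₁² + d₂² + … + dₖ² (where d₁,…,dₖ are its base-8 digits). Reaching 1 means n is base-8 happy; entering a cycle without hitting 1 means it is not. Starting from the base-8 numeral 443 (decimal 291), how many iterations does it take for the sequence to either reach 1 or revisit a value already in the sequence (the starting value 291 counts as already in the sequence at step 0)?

4

291 = (4,4,3)_8 → 41
41 = (5,1)_8 → 26
26 = (3,2)_8 → 13
13 = (1,5)_8 → 26  — 26 repeats.
That took 4 steps.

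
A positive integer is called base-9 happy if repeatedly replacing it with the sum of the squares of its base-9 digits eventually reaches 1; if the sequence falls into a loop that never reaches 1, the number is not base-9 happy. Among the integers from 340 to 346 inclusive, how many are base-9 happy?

1

340: 340 → 66 → 58 → 52 → 74 → 68 → 74  (repeats 74)
341: 341 → 81 → 1  (reaches 1)
342: 342 → 20 → 8 → 64 → 50 → 50  (repeats 50)
343: 343 → 21 → 13 → 17 → 65 → 53 → 89 → 65  (repeats 65)
344: 344 → 24 → 40 → 32 → 34 → 58 → 52 → 74 → 68 → 74  (repeats 74)
345: 345 → 29 → 13 → 17 → 65 → 53 → 89 → 65  (repeats 65)
346: 346 → 36 → 16 → 50 → 50  (repeats 50)
base-9 happy: 341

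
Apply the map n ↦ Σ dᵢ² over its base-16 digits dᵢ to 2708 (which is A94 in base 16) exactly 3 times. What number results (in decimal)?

181

2708 = (10,9,4)_16 → 10² + 9² + 4² = 197
197 = (12,5)_16 → 12² + 5² = 169
169 = (10,9)_16 → 10² + 9² = 181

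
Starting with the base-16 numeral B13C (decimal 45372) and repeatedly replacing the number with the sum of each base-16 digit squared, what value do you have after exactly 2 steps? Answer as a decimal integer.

45372 = (11,1,3,12)_16 → 11² + 1² + 3² + 12² = 121 + 1 + 9 + 144 = 275
275 = (1,1,3)_16 → 1² + 1² + 3² = 1 + 1 + 9 = 11

11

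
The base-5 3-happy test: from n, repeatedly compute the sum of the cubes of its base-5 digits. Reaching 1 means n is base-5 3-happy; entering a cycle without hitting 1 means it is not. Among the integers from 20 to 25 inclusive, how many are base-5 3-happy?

1

20: 20 → 64 → 80 → 28 → 28  — not base-5 3-happy
21: 21 → 65 → 35 → 9 → 65  — not base-5 3-happy
22: 22 → 72 → 80 → 28 → 28  — not base-5 3-happy
23: 23 → 91 → 55 → 9 → 65 → 35 → 9  — not base-5 3-happy
24: 24 → 128 → 28 → 28  — not base-5 3-happy
25: 25 → 1  — base-5 3-happy
base-5 3-happy: 25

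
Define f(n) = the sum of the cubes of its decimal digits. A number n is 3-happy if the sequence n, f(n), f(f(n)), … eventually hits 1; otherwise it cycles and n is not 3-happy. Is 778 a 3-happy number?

778 → 1198
1198 → 1243
1243 → 100
100 → 1  — reached 1.

3-happy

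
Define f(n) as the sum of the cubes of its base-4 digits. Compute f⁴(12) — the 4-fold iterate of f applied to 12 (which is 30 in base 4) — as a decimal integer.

12 = (3,0)_4 → 3³ + 0³ = 27 + 0 = 27
27 = (1,2,3)_4 → 1³ + 2³ + 3³ = 1 + 8 + 27 = 36
36 = (2,1,0)_4 → 2³ + 1³ + 0³ = 8 + 1 + 0 = 9
9 = (2,1)_4 → 2³ + 1³ = 8 + 1 = 9

9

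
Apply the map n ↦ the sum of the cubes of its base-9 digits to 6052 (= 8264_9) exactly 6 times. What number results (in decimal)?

6052 = (8,2,6,4)_9 → 8³ + 2³ + 6³ + 4³ = 512 + 8 + 216 + 64 = 800
800 = (1,0,7,8)_9 → 1³ + 0³ + 7³ + 8³ = 1 + 0 + 343 + 512 = 856
856 = (1,1,5,1)_9 → 1³ + 1³ + 5³ + 1³ = 1 + 1 + 125 + 1 = 128
128 = (1,5,2)_9 → 1³ + 5³ + 2³ = 1 + 125 + 8 = 134
134 = (1,5,8)_9 → 1³ + 5³ + 8³ = 1 + 125 + 512 = 638
638 = (7,7,8)_9 → 7³ + 7³ + 8³ = 343 + 343 + 512 = 1198

1198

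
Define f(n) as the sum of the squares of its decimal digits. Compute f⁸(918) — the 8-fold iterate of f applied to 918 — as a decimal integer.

918 → 9² + 1² + 8² = 81 + 1 + 64 = 146
146 → 1² + 4² + 6² = 1 + 16 + 36 = 53
53 → 5² + 3² = 25 + 9 = 34
34 → 3² + 4² = 9 + 16 = 25
25 → 2² + 5² = 4 + 25 = 29
29 → 2² + 9² = 4 + 81 = 85
85 → 8² + 5² = 64 + 25 = 89
89 → 8² + 9² = 64 + 81 = 145

145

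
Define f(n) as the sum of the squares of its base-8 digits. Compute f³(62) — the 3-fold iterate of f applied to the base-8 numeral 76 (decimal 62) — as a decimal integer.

45

62 = (7,6)_8 → 7² + 6² = 85
85 = (1,2,5)_8 → 1² + 2² + 5² = 30
30 = (3,6)_8 → 3² + 6² = 45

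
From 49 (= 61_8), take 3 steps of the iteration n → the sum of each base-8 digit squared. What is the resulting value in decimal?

49 = (6,1)_8 → 6² + 1² = 36 + 1 = 37
37 = (4,5)_8 → 4² + 5² = 16 + 25 = 41
41 = (5,1)_8 → 5² + 1² = 25 + 1 = 26

26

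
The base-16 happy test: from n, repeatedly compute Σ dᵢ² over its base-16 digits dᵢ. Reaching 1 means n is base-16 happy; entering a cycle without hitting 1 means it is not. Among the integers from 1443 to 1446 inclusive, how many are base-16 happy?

1443: 1443 → 134 → 100 → 52 → 25 → 82 → 29 → 170 → 200 → 208 → 169 → 181 → 146 → 85 → 50 → 13 → 169  — not base-16 happy
1444: 1444 → 141 → 233 → 277 → 27 → 122 → 149 → 106 → 136 → 128 → 64 → 16 → 1  — base-16 happy
1445: 1445 → 150 → 117 → 74 → 116 → 65 → 17 → 2 → 4 → 16 → 1  — base-16 happy
1446: 1446 → 161 → 101 → 61 → 178 → 125 → 218 → 269 → 170 → 200 → 208 → 169 → 181 → 146 → 85 → 50 → 13 → 169  — not base-16 happy
base-16 happy: 1444, 1445

2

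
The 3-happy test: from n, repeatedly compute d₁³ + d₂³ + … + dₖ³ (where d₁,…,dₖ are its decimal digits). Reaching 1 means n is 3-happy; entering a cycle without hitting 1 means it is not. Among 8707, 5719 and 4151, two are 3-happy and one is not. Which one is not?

8707: 8707 → 1198 → 1243 → 100 → 1  — reaches 1 (3-happy)
5719: 5719 → 1198 → 1243 → 100 → 1  — reaches 1 (3-happy)
4151: 4151 → 191 → 731 → 371 → 371  — repeats 371 (not 3-happy)

4151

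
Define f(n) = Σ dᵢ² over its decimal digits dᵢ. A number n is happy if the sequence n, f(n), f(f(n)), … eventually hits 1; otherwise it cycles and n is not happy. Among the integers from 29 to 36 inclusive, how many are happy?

2

29: 29 → 85 → 89 → 145 → 42 → 20 → 4 → 16 → 37 → 58 → 89  — not happy
30: 30 → 9 → 81 → 65 → 61 → 37 → 58 → 89 → 145 → 42 → 20 → 4 → 16 → 37  — not happy
31: 31 → 10 → 1  — happy
32: 32 → 13 → 10 → 1  — happy
33: 33 → 18 → 65 → 61 → 37 → 58 → 89 → 145 → 42 → 20 → 4 → 16 → 37  — not happy
34: 34 → 25 → 29 → 85 → 89 → 145 → 42 → 20 → 4 → 16 → 37 → 58 → 89  — not happy
35: 35 → 34 → 25 → 29 → 85 → 89 → 145 → 42 → 20 → 4 → 16 → 37 → 58 → 89  — not happy
36: 36 → 45 → 41 → 17 → 50 → 25 → 29 → 85 → 89 → 145 → 42 → 20 → 4 → 16 → 37 → 58 → 89  — not happy
happy: 31, 32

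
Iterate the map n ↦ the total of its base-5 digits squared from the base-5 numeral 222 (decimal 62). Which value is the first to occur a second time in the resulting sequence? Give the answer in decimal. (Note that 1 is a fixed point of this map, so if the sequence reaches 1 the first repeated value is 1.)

62 = (2,2,2)_5 → 2² + 2² + 2² = 4 + 4 + 4 = 12
12 = (2,2)_5 → 2² + 2² = 4 + 4 = 8
8 = (1,3)_5 → 1² + 3² = 1 + 9 = 10
10 = (2,0)_5 → 2² + 0² = 4 + 0 = 4
4 = (4)_5 → 4² = 16
16 = (3,1)_5 → 3² + 1² = 9 + 1 = 10  — 10 already appeared earlier.

10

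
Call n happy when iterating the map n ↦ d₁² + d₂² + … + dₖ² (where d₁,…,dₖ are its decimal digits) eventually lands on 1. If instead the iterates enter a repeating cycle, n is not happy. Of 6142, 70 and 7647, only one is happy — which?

70

6142: 6142 → 57 → 74 → 65 → 61 → 37 → 58 → 89 → 145 → 42 → 20 → 4 → 16 → 37  — repeats 37 (not happy)
70: 70 → 49 → 97 → 130 → 10 → 1  — reaches 1 (happy)
7647: 7647 → 150 → 26 → 40 → 16 → 37 → 58 → 89 → 145 → 42 → 20 → 4 → 16  — repeats 16 (not happy)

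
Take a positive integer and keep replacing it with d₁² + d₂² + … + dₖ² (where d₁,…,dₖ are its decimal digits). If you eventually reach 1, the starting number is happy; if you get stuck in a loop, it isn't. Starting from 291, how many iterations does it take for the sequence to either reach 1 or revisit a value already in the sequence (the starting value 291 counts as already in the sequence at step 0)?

291 → 2² + 9² + 1² = 4 + 81 + 1 = 86
86 → 8² + 6² = 64 + 36 = 100
100 → 1² + 0² + 0² = 1 + 0 + 0 = 1  — reached 1.
That took 3 steps.

3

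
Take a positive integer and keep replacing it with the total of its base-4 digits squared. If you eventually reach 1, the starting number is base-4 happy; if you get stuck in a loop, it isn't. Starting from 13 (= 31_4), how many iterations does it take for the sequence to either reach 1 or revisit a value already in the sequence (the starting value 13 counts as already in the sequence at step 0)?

13 = (3,1)_4 → 3² + 1² = 10
10 = (2,2)_4 → 2² + 2² = 8
8 = (2,0)_4 → 2² + 0² = 4
4 = (1,0)_4 → 1² + 0² = 1  — reached 1.
That took 4 steps.

4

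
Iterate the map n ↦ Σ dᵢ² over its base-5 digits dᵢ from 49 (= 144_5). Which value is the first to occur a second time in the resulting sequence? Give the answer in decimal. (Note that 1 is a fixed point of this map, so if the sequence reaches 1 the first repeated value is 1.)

1

49 = (1,4,4)_5 → 33
33 = (1,1,3)_5 → 11
11 = (2,1)_5 → 5
5 = (1,0)_5 → 1  — reached the fixed point 1.
1 → 1, so 1 is the first repeated value.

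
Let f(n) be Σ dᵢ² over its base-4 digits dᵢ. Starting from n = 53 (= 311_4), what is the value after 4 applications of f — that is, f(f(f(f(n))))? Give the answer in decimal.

53 = (3,1,1)_4 → 3² + 1² + 1² = 11
11 = (2,3)_4 → 2² + 3² = 13
13 = (3,1)_4 → 3² + 1² = 10
10 = (2,2)_4 → 2² + 2² = 8

8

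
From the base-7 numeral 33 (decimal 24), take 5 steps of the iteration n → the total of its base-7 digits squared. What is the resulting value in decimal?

24 = (3,3)_7 → 3² + 3² = 9 + 9 = 18
18 = (2,4)_7 → 2² + 4² = 4 + 16 = 20
20 = (2,6)_7 → 2² + 6² = 4 + 36 = 40
40 = (5,5)_7 → 5² + 5² = 25 + 25 = 50
50 = (1,0,1)_7 → 1² + 0² + 1² = 1 + 0 + 1 = 2

2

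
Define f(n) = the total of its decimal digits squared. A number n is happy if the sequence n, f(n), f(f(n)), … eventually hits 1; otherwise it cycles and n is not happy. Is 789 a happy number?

not happy

789 → 194
194 → 98
98 → 145
145 → 42
42 → 20
20 → 4
4 → 16
16 → 37
37 → 58
58 → 89
89 → 145  — 145 already seen; the sequence cycles without reaching 1.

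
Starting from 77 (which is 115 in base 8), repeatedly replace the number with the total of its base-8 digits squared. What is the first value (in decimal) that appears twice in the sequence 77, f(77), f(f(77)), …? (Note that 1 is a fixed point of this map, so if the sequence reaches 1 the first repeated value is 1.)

1

77 = (1,1,5)_8 → 1² + 1² + 5² = 27
27 = (3,3)_8 → 3² + 3² = 18
18 = (2,2)_8 → 2² + 2² = 8
8 = (1,0)_8 → 1² + 0² = 1  — reached the fixed point 1.
1 → 1, so 1 is the first repeated value.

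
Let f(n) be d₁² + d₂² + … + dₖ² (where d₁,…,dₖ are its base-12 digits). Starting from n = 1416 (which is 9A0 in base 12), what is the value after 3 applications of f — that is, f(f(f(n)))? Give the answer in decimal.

121

1416 = (9,10,0)_12 → 9² + 10² + 0² = 81 + 100 + 0 = 181
181 = (1,3,1)_12 → 1² + 3² + 1² = 1 + 9 + 1 = 11
11 = (11)_12 → 11² = 121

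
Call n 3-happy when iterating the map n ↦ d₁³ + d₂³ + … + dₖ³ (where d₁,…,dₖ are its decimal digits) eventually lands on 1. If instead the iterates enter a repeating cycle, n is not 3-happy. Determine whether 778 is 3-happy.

778 → 7³ + 7³ + 8³ = 343 + 343 + 512 = 1198
1198 → 1³ + 1³ + 9³ + 8³ = 1 + 1 + 729 + 512 = 1243
1243 → 1³ + 2³ + 4³ + 3³ = 1 + 8 + 64 + 27 = 100
100 → 1³ + 0³ + 0³ = 1 + 0 + 0 = 1  — reached 1.

3-happy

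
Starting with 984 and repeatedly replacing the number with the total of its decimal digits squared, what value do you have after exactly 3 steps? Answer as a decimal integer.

73

984 → 9² + 8² + 4² = 81 + 64 + 16 = 161
161 → 1² + 6² + 1² = 1 + 36 + 1 = 38
38 → 3² + 8² = 9 + 64 = 73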